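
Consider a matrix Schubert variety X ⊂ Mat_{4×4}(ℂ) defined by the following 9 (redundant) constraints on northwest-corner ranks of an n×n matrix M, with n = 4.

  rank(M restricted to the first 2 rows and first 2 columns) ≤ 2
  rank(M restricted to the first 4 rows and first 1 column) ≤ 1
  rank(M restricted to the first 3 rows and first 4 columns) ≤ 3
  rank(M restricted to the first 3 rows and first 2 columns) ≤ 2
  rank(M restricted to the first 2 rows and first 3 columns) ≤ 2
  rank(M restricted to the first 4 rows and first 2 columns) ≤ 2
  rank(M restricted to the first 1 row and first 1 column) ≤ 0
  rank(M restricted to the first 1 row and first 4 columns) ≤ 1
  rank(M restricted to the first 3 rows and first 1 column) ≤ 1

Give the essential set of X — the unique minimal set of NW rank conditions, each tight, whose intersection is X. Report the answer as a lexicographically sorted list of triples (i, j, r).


Propagating the 9 rank bounds to every northwest block:

  row 1: 0 1 1 1
  row 2: 1 2 2 2
  row 3: 1 2 3 3
  row 4: 1 2 3 4

so w = (2, 1, 3, 4).

Rothe diagram D(w) (1 cell), 1 SE-corner (essential condition):

[(1, 1, 0)]


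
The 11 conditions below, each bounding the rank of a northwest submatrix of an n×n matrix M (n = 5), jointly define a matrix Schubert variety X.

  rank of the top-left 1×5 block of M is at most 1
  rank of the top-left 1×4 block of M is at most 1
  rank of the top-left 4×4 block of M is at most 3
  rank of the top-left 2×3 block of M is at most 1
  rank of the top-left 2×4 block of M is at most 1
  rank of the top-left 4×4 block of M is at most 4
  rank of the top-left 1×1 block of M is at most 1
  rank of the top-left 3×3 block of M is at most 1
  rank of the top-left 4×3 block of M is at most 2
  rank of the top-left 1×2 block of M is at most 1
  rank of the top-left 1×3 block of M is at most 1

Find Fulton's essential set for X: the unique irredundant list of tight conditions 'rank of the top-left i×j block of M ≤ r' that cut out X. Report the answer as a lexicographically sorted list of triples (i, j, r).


Computing R[i][j] = min implied NW-rank bound (n=5, 11 conditions):

  row 1: 1 | 1 | 1 | 1 | 1
  row 2: 1 | 1 | 1 | 1 | 2
  row 3: 1 | 1 | 1 | 2 | 3
  row 4: 1 | 2 | 2 | 3 | 4
  row 5: 1 | 2 | 3 | 4 | 5

second differences of R give the permutation w = (1, 5, 4, 2, 3).

D(w) has 5 cells with 2 SE-corners; essential set:

[(2, 4, 1), (3, 3, 1)]


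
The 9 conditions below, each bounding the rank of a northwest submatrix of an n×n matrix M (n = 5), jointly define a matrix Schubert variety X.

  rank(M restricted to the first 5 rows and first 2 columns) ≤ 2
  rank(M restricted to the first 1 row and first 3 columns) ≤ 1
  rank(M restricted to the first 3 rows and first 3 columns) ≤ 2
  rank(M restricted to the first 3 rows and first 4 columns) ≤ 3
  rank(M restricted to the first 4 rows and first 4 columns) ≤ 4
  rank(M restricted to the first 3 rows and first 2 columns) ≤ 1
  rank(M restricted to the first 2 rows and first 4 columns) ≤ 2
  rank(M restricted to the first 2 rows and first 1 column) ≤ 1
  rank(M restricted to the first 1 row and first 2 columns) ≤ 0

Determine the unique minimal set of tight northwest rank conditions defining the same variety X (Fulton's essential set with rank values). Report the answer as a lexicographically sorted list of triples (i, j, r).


The tightest implied rank at each (i,j), from the 9 conditions:

  i=1: 0  0  1  1  1
  i=2: 1  1  2  2  2
  i=3: 1  1  2  3  3
  i=4: 1  2  3  4  4
  i=5: 1  2  3  4  5

the unique w with this rank table is (3, 1, 4, 2, 5).

Fulton essential set (2 of the 3 Rothe cells):

[(1, 2, 0), (3, 2, 1)]


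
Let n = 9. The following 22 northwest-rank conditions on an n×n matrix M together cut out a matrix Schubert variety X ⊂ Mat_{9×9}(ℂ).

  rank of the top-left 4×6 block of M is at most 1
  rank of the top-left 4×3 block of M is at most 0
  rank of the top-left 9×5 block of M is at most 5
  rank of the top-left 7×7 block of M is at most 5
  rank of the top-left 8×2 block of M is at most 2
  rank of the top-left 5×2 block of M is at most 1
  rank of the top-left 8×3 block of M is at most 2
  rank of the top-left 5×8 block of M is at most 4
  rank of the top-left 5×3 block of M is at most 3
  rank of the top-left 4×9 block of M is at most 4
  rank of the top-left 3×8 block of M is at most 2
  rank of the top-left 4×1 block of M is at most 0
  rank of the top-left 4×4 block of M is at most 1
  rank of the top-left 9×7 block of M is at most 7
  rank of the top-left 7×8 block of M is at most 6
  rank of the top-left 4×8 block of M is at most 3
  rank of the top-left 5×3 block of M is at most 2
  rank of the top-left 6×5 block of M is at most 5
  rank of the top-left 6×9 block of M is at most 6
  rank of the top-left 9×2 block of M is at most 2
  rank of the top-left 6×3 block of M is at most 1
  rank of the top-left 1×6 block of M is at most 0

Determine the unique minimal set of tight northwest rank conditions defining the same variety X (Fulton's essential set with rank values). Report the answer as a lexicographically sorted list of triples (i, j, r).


Recovering R(i,j) via the rank-extension bound from the 22 conditions:

  0 | 0 | 0 | 0 | 0 | 0 | 1 | 1 | 1
  0 | 0 | 0 | 1 | 1 | 1 | 2 | 2 | 2
  0 | 0 | 0 | 1 | 1 | 1 | 2 | 2 | 3
  0 | 0 | 0 | 1 | 1 | 1 | 2 | 3 | 4
  1 | 1 | 1 | 2 | 2 | 2 | 3 | 4 | 5
  1 | 1 | 1 | 2 | 3 | 3 | 4 | 5 | 6
  1 | 2 | 2 | 3 | 4 | 4 | 5 | 6 | 7
  1 | 2 | 2 | 3 | 4 | 5 | 6 | 7 | 8
  1 | 2 | 3 | 4 | 5 | 6 | 7 | 8 | 9

the unique w with this rank table is (7, 4, 9, 8, 1, 5, 2, 6, 3).

Fulton essential set (6 of the 23 Rothe cells):

[(1, 6, 0), (3, 8, 2), (4, 3, 0), (4, 6, 1), (6, 3, 1), (8, 3, 2)]


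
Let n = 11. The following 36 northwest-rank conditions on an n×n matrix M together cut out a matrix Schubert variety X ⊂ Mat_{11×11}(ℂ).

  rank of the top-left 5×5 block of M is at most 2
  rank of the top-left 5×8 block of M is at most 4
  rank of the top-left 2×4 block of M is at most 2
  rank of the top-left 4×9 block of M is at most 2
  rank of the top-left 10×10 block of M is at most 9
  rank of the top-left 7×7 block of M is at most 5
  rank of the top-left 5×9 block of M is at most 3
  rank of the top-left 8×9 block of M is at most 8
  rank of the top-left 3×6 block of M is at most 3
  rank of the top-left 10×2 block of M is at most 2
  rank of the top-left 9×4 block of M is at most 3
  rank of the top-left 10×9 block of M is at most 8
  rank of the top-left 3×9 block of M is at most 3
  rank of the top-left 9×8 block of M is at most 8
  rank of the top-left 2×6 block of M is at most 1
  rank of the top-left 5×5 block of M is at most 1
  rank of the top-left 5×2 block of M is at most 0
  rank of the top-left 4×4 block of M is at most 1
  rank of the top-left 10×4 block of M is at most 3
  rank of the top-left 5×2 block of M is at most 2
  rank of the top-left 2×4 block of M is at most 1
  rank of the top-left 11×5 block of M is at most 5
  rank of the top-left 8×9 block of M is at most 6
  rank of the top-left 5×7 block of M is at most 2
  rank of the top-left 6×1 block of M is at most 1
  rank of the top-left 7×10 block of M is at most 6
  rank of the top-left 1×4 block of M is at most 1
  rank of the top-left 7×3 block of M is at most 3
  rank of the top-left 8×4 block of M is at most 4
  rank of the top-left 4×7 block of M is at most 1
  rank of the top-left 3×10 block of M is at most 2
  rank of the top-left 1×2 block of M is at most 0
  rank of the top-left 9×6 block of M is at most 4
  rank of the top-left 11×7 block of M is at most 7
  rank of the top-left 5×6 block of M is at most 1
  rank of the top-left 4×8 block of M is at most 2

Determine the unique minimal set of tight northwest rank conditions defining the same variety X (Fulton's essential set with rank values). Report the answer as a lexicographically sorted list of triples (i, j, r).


Reconstructing r_w from the 36 given conditions:

  0 | 0 | 1 | 1 | 1 | 1 | 1 | 1 | 1 | 1 | 1
  0 | 0 | 1 | 1 | 1 | 1 | 1 | 2 | 2 | 2 | 2
  0 | 0 | 1 | 1 | 1 | 1 | 1 | 2 | 2 | 2 | 3
  0 | 0 | 1 | 1 | 1 | 1 | 1 | 2 | 2 | 3 | 4
  0 | 0 | 1 | 1 | 1 | 1 | 2 | 3 | 3 | 4 | 5
  1 | 1 | 2 | 2 | 2 | 2 | 3 | 4 | 4 | 5 | 6
  1 | 2 | 3 | 3 | 3 | 3 | 4 | 5 | 5 | 6 | 7
  1 | 2 | 3 | 3 | 4 | 4 | 5 | 6 | 6 | 7 | 8
  1 | 2 | 3 | 3 | 4 | 4 | 5 | 6 | 7 | 8 | 9
  1 | 2 | 3 | 3 | 4 | 5 | 6 | 7 | 8 | 9 | 10
  1 | 2 | 3 | 4 | 5 | 6 | 7 | 8 | 9 | 10 | 11

reading off 1-entries of Δ²R: w = (3, 8, 11, 10, 7, 1, 2, 5, 9, 6, 4).

7 SE-corners of the 32-cell Rothe diagram give Ess(w):

[(3, 10, 2), (4, 7, 1), (4, 9, 2), (5, 2, 0), (5, 6, 1), (9, 6, 4), (10, 4, 3)]


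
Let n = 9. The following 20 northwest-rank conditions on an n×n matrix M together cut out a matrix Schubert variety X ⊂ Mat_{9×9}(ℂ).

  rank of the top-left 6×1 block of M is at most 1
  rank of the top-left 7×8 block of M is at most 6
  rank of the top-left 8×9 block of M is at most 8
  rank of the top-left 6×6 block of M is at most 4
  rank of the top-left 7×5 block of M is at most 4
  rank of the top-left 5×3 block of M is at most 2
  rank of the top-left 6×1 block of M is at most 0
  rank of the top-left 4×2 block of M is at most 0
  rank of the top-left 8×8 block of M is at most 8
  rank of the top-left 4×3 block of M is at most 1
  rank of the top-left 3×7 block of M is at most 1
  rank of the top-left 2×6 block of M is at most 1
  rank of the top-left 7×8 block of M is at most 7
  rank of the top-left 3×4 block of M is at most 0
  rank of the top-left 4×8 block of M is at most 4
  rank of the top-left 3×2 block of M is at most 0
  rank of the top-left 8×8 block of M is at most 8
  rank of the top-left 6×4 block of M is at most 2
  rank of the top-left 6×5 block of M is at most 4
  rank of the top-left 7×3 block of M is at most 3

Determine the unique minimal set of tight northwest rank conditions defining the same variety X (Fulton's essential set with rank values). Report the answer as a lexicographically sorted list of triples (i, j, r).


The tightest implied rank at each (i,j), from the 20 conditions:

  0  0  0  0  1  1  1  1  1
  0  0  0  0  1  1  1  2  2
  0  0  0  0  1  1  1  2  3
  0  0  1  1  2  2  2  3  4
  0  1  2  2  3  3  3  4  5
  0  1  2  2  3  4  4  5  6
  1  2  3  3  4  5  5  6  7
  1  2  3  4  5  6  6  7  8
  1  2  3  4  5  6  7  8  9

hence w(1..9) = (5, 8, 9, 3, 2, 6, 1, 4, 7).

D(w) has 21 cells with 5 SE-corners; essential set:

[(3, 4, 0), (3, 7, 1), (4, 2, 0), (6, 1, 0), (6, 4, 2)]


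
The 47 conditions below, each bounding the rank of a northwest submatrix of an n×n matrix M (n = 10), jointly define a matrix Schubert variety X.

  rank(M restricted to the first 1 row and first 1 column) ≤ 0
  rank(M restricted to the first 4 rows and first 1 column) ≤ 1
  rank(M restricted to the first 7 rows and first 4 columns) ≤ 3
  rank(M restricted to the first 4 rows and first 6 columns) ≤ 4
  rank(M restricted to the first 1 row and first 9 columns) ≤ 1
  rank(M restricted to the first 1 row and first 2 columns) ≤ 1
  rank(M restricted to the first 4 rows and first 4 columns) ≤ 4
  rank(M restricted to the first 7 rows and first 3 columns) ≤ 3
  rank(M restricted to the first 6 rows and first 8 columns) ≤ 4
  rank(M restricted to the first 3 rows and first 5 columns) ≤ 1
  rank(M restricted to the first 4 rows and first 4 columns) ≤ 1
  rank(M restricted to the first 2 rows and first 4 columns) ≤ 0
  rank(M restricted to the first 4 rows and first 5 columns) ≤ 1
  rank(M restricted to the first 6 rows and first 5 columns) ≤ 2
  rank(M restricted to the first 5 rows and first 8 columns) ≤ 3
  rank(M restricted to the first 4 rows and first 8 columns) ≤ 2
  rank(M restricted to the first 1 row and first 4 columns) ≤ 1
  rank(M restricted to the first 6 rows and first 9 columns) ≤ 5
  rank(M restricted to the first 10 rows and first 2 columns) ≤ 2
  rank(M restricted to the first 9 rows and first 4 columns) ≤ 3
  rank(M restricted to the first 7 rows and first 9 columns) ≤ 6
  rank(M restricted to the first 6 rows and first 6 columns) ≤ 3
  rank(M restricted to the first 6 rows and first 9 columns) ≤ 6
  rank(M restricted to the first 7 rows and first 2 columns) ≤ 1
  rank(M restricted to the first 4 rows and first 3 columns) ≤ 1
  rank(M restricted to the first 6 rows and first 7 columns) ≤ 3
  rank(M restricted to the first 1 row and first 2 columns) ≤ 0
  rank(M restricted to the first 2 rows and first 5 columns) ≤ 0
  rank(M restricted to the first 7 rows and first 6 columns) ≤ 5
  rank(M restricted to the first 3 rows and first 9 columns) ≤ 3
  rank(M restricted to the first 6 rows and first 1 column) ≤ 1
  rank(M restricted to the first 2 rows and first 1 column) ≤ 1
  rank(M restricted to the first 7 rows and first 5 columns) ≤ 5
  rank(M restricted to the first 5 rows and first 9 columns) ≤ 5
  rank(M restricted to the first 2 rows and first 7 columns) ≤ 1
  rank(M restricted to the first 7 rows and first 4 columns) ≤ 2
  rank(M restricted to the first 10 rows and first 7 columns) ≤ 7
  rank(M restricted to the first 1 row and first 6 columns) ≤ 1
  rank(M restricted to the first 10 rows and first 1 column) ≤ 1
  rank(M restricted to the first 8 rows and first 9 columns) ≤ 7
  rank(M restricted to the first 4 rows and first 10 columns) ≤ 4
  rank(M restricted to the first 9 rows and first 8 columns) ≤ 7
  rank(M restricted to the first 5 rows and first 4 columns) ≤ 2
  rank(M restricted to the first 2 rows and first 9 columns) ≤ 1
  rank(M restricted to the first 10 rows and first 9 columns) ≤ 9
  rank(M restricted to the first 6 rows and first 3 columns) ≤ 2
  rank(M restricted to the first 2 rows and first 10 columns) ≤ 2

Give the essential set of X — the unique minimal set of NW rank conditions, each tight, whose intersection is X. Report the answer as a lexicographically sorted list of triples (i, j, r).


Rank table r_w(10×10) implied by the 47 constraints:

  i=1: 0 0 0 0 0 1 1 1 1 1
  i=2: 0 0 0 0 0 1 1 1 1 2
  i=3: 1 1 1 1 1 2 2 2 2 3
  i=4: 1 1 1 1 1 2 2 2 3 4
  i=5: 1 1 2 2 2 3 3 3 4 5
  i=6: 1 1 2 2 2 3 3 4 5 6
  i=7: 1 1 2 2 3 4 4 5 6 7
  i=8: 1 2 3 3 4 5 5 6 7 8
  i=9: 1 2 3 3 4 5 6 7 8 9
  i=10: 1 2 3 4 5 6 7 8 9 10

reading off 1-entries of Δ²R: w = (6, 10, 1, 9, 3, 8, 5, 2, 7, 4).

Fulton essential set (9 of the 27 Rothe cells):

[(2, 5, 0), (2, 9, 1), (4, 5, 1), (4, 8, 2), (6, 5, 2), (6, 7, 3), (7, 2, 1), (7, 4, 2), (9, 4, 3)]


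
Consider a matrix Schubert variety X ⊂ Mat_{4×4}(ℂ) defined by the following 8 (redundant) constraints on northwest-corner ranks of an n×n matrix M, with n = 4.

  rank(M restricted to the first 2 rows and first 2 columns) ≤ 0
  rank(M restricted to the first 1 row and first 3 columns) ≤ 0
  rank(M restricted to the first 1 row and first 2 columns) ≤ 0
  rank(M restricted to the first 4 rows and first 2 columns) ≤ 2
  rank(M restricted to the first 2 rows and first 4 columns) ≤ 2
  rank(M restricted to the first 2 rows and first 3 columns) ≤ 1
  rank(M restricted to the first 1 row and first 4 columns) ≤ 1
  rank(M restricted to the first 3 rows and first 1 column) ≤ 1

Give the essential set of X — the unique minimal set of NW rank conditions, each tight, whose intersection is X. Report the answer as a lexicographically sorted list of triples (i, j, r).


Recovering R(i,j) via the rank-extension bound from the 8 conditions:

  0  0  0  1
  0  0  1  2
  1  1  2  3
  1  2  3  4

reading off 1-entries of Δ²R: w = (4, 3, 1, 2).

Fulton essential set (2 of the 5 Rothe cells):

[(1, 3, 0), (2, 2, 0)]


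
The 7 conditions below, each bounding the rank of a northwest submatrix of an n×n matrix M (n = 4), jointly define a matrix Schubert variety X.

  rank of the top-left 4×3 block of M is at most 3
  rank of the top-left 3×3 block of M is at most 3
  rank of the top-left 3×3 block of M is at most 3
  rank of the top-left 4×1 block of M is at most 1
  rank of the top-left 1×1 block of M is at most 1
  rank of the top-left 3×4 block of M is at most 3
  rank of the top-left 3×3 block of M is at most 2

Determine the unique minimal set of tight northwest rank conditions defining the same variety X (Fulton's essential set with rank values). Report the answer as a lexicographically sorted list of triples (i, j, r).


Computing R[i][j] = min implied NW-rank bound (n=4, 7 conditions):

  i=1: 1  1  1  1
  i=2: 1  2  2  2
  i=3: 1  2  2  3
  i=4: 1  2  3  4

second differences of R give the permutation w = (1, 2, 4, 3).

Rothe diagram D(w) (1 cell), 1 SE-corner (essential condition):

[(3, 3, 2)]


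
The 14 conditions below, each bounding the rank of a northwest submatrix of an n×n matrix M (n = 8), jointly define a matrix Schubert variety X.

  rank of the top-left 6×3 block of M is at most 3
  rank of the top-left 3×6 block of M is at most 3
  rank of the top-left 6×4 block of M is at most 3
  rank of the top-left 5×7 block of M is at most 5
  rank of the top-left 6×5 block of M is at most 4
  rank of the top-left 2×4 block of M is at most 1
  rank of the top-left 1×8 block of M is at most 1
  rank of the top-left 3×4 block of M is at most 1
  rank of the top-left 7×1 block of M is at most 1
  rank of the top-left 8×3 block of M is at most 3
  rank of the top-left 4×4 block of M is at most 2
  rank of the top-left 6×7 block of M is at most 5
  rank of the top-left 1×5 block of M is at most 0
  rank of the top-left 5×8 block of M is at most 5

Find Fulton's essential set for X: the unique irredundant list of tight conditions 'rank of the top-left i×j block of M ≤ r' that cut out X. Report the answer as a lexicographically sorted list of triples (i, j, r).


Propagating the 14 rank bounds to every northwest block:

  i=1: 0, 0, 0, 0, 0, 1, 1, 1
  i=2: 1, 1, 1, 1, 1, 2, 2, 2
  i=3: 1, 1, 1, 1, 2, 3, 3, 3
  i=4: 1, 2, 2, 2, 3, 4, 4, 4
  i=5: 1, 2, 3, 3, 4, 5, 5, 5
  i=6: 1, 2, 3, 3, 4, 5, 5, 6
  i=7: 1, 2, 3, 4, 5, 6, 6, 7
  i=8: 1, 2, 3, 4, 5, 6, 7, 8

second differences of R give the permutation w = (6, 1, 5, 2, 3, 8, 4, 7).

D(w) has 10 cells with 4 SE-corners; essential set:

[(1, 5, 0), (3, 4, 1), (6, 4, 3), (6, 7, 5)]


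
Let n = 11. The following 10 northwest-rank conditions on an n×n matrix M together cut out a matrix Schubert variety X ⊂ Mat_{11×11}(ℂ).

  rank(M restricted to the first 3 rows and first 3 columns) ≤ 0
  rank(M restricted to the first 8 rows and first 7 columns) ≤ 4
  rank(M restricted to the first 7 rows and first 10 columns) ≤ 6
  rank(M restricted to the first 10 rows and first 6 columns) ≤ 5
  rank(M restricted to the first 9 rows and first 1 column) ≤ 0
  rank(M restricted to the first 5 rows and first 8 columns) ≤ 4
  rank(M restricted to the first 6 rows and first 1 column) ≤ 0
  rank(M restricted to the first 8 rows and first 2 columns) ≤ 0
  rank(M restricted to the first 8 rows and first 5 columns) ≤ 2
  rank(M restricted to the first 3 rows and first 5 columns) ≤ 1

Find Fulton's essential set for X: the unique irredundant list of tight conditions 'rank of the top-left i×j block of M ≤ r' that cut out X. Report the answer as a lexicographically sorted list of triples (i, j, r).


Rank table r_w(11×11) implied by the 10 constraints:

  i=1: 0  0  0  1  1  1  1  1  1  1  1
  i=2: 0  0  0  1  1  2  2  2  2  2  2
  i=3: 0  0  0  1  1  2  3  3  3  3  3
  i=4: 0  0  1  2  2  3  4  4  4  4  4
  i=5: 0  0  1  2  2  3  4  4  5  5  5
  i=6: 0  0  1  2  2  3  4  5  6  6  6
  i=7: 0  0  1  2  2  3  4  5  6  6  7
  i=8: 0  0  1  2  2  3  4  5  6  7  8
  i=9: 0  1  2  3  3  4  5  6  7  8  9
  i=10: 1  2  3  4  4  5  6  7  8  9  10
  i=11: 1  2  3  4  5  6  7  8  9  10  11

so w = (4, 6, 7, 3, 9, 8, 11, 10, 2, 1, 5).

|D(w)|=28, |Ess(w)|=7:

[(3, 3, 0), (3, 5, 1), (5, 8, 4), (7, 10, 6), (8, 2, 0), (8, 5, 2), (9, 1, 0)]


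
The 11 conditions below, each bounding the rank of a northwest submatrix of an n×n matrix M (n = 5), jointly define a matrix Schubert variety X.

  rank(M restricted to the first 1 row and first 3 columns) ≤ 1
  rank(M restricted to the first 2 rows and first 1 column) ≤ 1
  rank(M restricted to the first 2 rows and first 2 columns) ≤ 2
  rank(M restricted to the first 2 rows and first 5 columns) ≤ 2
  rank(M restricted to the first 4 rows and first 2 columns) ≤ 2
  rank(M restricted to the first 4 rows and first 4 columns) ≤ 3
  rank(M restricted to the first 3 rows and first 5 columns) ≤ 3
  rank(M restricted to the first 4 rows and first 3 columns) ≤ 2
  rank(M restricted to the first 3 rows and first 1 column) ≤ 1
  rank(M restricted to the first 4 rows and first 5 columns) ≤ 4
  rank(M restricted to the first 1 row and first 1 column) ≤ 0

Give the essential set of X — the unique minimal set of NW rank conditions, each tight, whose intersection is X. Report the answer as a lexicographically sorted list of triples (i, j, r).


Recovering R(i,j) via the rank-extension bound from the 11 conditions:

  i=1: 0, 1, 1, 1, 1
  i=2: 1, 2, 2, 2, 2
  i=3: 1, 2, 2, 3, 3
  i=4: 1, 2, 2, 3, 4
  i=5: 1, 2, 3, 4, 5

giving w = (2, 1, 4, 5, 3) via Δ²R.

Rothe diagram D(w) (3 cells), 2 SE-corners (essential conditions):

[(1, 1, 0), (4, 3, 2)]


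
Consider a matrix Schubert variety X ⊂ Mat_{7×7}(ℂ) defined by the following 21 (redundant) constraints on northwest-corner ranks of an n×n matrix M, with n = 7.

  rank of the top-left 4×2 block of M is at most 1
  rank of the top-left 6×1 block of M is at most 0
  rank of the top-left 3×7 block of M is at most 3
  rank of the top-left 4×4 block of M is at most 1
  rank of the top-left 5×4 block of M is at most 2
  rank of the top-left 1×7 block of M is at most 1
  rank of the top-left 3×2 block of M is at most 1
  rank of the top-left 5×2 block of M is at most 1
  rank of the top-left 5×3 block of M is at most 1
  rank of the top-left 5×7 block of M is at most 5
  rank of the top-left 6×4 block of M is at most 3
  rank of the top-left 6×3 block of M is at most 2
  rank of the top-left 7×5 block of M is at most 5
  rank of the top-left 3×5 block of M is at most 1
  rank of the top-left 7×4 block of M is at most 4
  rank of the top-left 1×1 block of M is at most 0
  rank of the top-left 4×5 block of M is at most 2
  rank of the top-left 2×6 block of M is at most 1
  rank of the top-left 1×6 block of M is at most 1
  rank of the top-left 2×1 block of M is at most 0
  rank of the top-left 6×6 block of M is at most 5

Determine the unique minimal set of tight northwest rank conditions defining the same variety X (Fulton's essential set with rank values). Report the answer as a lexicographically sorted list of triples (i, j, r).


Recovering R(i,j) via the rank-extension bound from the 21 conditions:

  R[1]: 0, 1, 1, 1, 1, 1, 1
  R[2]: 0, 1, 1, 1, 1, 1, 2
  R[3]: 0, 1, 1, 1, 1, 2, 3
  R[4]: 0, 1, 1, 1, 2, 3, 4
  R[5]: 0, 1, 1, 2, 3, 4, 5
  R[6]: 0, 1, 2, 3, 4, 5, 6
  R[7]: 1, 2, 3, 4, 5, 6, 7

second differences of R give the permutation w = (2, 7, 6, 5, 4, 3, 1).

D(w) has 16 cells with 5 SE-corners; essential set:

[(2, 6, 1), (3, 5, 1), (4, 4, 1), (5, 3, 1), (6, 1, 0)]


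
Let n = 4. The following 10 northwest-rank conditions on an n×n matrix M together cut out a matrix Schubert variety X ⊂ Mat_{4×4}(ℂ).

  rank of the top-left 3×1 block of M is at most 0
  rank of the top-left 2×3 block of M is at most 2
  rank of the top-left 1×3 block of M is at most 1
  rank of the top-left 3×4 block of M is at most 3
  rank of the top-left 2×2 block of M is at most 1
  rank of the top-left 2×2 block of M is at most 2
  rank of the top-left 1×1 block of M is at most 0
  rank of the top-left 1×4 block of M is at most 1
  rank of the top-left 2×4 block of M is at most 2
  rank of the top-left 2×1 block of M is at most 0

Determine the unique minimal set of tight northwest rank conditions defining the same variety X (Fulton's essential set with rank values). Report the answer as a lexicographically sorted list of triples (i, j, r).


The tightest implied rank at each (i,j), from the 10 conditions:

  R[1]: 0  1  1  1
  R[2]: 0  1  2  2
  R[3]: 0  1  2  3
  R[4]: 1  2  3  4

reading off 1-entries of Δ²R: w = (2, 3, 4, 1).

1 SE-corner of the 3-cell Rothe diagram gives Ess(w):

[(3, 1, 0)]


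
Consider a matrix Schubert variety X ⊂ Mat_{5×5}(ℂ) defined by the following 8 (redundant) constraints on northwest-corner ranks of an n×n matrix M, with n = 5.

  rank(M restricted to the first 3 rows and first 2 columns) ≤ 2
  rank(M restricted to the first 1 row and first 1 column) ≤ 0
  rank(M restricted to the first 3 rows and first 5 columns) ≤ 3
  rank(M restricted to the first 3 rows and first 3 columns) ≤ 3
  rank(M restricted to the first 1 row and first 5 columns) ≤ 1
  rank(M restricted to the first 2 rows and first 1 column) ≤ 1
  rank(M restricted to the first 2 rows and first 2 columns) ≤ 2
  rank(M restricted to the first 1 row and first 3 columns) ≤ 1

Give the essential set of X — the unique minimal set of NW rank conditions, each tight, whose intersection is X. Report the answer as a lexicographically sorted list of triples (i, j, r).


Rank table r_w(5×5) implied by the 8 constraints:

  0, 1, 1, 1, 1
  1, 2, 2, 2, 2
  1, 2, 3, 3, 3
  1, 2, 3, 4, 4
  1, 2, 3, 4, 5

giving w = (2, 1, 3, 4, 5) via Δ²R.

ℓ(w)=1; the 1 essential cell (i,j,r):

[(1, 1, 0)]


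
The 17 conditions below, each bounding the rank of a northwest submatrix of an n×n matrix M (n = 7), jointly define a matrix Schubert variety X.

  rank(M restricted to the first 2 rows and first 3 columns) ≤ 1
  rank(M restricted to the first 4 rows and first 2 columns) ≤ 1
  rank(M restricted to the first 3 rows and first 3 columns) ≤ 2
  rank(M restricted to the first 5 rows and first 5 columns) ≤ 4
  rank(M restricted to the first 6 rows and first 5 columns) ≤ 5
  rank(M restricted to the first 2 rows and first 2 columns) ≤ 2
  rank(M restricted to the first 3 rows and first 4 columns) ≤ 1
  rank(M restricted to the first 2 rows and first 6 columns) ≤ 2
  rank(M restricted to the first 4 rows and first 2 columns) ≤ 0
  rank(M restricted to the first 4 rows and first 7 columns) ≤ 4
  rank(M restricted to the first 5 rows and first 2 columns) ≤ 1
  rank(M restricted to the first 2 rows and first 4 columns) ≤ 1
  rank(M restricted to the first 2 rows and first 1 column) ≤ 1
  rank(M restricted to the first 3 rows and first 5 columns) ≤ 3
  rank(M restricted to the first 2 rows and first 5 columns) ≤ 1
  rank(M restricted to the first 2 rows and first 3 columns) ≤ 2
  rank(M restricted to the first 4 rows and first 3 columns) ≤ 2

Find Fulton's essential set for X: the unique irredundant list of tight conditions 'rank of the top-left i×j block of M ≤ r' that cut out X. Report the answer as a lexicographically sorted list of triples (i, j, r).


Propagating the 17 rank bounds to every northwest block:

  i=1: 0  0  1  1  1  1  1
  i=2: 0  0  1  1  1  2  2
  i=3: 0  0  1  1  2  3  3
  i=4: 0  0  1  2  3  4  4
  i=5: 1  1  2  3  4  5  5
  i=6: 1  2  3  4  5  6  6
  i=7: 1  2  3  4  5  6  7

so w = (3, 6, 5, 4, 1, 2, 7).

|D(w)|=11, |Ess(w)|=3:

[(2, 5, 1), (3, 4, 1), (4, 2, 0)]


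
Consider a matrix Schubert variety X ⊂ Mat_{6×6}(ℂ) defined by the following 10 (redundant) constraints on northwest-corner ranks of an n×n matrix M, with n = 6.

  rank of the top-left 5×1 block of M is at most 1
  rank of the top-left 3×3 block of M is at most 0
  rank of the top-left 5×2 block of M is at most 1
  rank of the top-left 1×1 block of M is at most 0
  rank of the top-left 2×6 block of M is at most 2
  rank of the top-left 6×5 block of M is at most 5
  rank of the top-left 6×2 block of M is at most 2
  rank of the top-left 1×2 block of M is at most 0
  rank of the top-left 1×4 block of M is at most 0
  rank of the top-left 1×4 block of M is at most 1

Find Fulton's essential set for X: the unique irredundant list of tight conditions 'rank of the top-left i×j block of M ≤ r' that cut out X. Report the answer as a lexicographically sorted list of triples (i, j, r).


Reconstructing r_w from the 10 given conditions:

  i=1: 0 | 0 | 0 | 0 | 1 | 1
  i=2: 0 | 0 | 0 | 1 | 2 | 2
  i=3: 0 | 0 | 0 | 1 | 2 | 3
  i=4: 1 | 1 | 1 | 2 | 3 | 4
  i=5: 1 | 1 | 2 | 3 | 4 | 5
  i=6: 1 | 2 | 3 | 4 | 5 | 6

reading off 1-entries of Δ²R: w = (5, 4, 6, 1, 3, 2).

ℓ(w)=11; the 3 essential cells (i,j,r):

[(1, 4, 0), (3, 3, 0), (5, 2, 1)]


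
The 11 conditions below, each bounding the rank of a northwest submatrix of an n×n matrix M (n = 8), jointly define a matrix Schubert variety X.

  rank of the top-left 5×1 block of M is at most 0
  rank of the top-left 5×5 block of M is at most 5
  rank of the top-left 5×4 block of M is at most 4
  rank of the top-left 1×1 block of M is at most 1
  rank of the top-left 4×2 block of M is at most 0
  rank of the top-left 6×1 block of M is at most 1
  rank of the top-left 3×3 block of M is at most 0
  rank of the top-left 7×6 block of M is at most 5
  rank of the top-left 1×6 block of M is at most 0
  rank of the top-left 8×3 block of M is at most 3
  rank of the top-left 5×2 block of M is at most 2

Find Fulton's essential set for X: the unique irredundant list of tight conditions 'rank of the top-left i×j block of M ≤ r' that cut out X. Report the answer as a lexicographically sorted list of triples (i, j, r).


Computing R[i][j] = min implied NW-rank bound (n=8, 11 conditions):

  R[1]: 0 | 0 | 0 | 0 | 0 | 0 | 1 | 1
  R[2]: 0 | 0 | 0 | 1 | 1 | 1 | 2 | 2
  R[3]: 0 | 0 | 0 | 1 | 2 | 2 | 3 | 3
  R[4]: 0 | 0 | 1 | 2 | 3 | 3 | 4 | 4
  R[5]: 0 | 1 | 2 | 3 | 4 | 4 | 5 | 5
  R[6]: 1 | 2 | 3 | 4 | 5 | 5 | 6 | 6
  R[7]: 1 | 2 | 3 | 4 | 5 | 5 | 6 | 7
  R[8]: 1 | 2 | 3 | 4 | 5 | 6 | 7 | 8

hence w(1..8) = (7, 4, 5, 3, 2, 1, 8, 6).

5 SE-corners of the 16-cell Rothe diagram give Ess(w):

[(1, 6, 0), (3, 3, 0), (4, 2, 0), (5, 1, 0), (7, 6, 5)]


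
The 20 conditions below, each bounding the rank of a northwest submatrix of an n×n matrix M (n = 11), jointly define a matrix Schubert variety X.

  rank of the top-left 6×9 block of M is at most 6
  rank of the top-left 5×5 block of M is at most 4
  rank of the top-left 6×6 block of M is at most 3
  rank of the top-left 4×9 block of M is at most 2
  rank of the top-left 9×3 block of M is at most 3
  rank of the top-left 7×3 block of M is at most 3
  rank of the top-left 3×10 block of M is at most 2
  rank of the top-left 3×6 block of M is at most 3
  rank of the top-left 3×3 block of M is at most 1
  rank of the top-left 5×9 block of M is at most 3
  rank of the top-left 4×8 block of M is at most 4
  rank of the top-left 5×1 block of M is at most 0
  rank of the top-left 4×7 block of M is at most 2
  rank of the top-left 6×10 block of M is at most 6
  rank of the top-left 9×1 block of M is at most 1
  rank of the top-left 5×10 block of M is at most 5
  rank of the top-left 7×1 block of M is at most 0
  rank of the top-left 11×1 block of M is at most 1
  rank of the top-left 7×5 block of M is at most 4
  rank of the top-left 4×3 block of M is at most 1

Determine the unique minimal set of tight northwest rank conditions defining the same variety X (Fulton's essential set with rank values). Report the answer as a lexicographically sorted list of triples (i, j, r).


The tightest implied rank at each (i,j), from the 20 conditions:

  0 1 1 1 1 1 1 1 1 1 1
  0 1 1 2 2 2 2 2 2 2 2
  0 1 1 2 2 2 2 2 2 2 3
  0 1 1 2 2 2 2 2 2 3 4
  0 1 2 3 3 3 3 3 3 4 5
  0 1 2 3 3 3 4 4 4 5 6
  0 1 2 3 4 4 5 5 5 6 7
  1 2 3 4 5 5 6 6 6 7 8
  1 2 3 4 5 6 7 7 7 8 9
  1 2 3 4 5 6 7 8 8 9 10
  1 2 3 4 5 6 7 8 9 10 11

the unique w with this rank table is (2, 4, 11, 10, 3, 7, 5, 1, 6, 8, 9).

|D(w)|=23, |Ess(w)|=5:

[(3, 10, 2), (4, 3, 1), (4, 9, 2), (6, 6, 3), (7, 1, 0)]


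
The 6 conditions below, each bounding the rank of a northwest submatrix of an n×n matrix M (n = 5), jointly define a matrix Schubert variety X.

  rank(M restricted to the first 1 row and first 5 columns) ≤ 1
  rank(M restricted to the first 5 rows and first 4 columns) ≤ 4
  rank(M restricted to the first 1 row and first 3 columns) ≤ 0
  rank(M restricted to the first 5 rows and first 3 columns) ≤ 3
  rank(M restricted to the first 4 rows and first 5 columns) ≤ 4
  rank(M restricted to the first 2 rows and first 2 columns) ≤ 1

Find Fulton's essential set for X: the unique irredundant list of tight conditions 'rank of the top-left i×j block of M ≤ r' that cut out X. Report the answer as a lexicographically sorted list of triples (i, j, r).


Recovering R(i,j) via the rank-extension bound from the 6 conditions:

  i=1: 0 | 0 | 0 | 1 | 1
  i=2: 1 | 1 | 1 | 2 | 2
  i=3: 1 | 2 | 2 | 3 | 3
  i=4: 1 | 2 | 3 | 4 | 4
  i=5: 1 | 2 | 3 | 4 | 5

hence w(1..5) = (4, 1, 2, 3, 5).

ℓ(w)=3; the 1 essential cell (i,j,r):

[(1, 3, 0)]


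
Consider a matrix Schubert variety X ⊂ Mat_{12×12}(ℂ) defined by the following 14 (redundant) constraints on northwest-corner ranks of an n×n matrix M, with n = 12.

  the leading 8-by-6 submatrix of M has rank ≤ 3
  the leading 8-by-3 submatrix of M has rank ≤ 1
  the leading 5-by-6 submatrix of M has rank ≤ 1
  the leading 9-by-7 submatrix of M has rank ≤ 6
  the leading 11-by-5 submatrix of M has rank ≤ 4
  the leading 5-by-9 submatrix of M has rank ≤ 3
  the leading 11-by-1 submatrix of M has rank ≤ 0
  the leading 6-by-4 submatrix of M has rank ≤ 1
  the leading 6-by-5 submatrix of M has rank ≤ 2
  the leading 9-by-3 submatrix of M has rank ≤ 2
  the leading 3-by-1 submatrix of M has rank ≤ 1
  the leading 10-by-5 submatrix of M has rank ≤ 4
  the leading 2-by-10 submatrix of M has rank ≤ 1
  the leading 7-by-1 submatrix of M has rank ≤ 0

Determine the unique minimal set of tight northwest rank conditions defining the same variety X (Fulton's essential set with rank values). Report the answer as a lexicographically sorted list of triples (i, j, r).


The tightest implied rank at each (i,j), from the 14 conditions:

  row 1: 0 | 1 | 1 | 1 | 1 | 1 | 1 | 1 | 1 | 1 | 1 | 1
  row 2: 0 | 1 | 1 | 1 | 1 | 1 | 1 | 1 | 1 | 1 | 2 | 2
  row 3: 0 | 1 | 1 | 1 | 1 | 1 | 2 | 2 | 2 | 2 | 3 | 3
  row 4: 0 | 1 | 1 | 1 | 1 | 1 | 2 | 3 | 3 | 3 | 4 | 4
  row 5: 0 | 1 | 1 | 1 | 1 | 1 | 2 | 3 | 3 | 4 | 5 | 5
  row 6: 0 | 1 | 1 | 1 | 2 | 2 | 3 | 4 | 4 | 5 | 6 | 6
  row 7: 0 | 1 | 1 | 2 | 3 | 3 | 4 | 5 | 5 | 6 | 7 | 7
  row 8: 0 | 1 | 1 | 2 | 3 | 3 | 4 | 5 | 6 | 7 | 8 | 8
  row 9: 0 | 1 | 2 | 3 | 4 | 4 | 5 | 6 | 7 | 8 | 9 | 9
  row 10: 0 | 1 | 2 | 3 | 4 | 5 | 6 | 7 | 8 | 9 | 10 | 10
  row 11: 0 | 1 | 2 | 3 | 4 | 5 | 6 | 7 | 8 | 9 | 10 | 11
  row 12: 1 | 2 | 3 | 4 | 5 | 6 | 7 | 8 | 9 | 10 | 11 | 12

so w = (2, 11, 7, 8, 10, 5, 4, 9, 3, 6, 12, 1).

ℓ(w)=37; the 7 essential cells (i,j,r):

[(2, 10, 1), (5, 6, 1), (5, 9, 3), (6, 4, 1), (8, 3, 1), (8, 6, 3), (11, 1, 0)]


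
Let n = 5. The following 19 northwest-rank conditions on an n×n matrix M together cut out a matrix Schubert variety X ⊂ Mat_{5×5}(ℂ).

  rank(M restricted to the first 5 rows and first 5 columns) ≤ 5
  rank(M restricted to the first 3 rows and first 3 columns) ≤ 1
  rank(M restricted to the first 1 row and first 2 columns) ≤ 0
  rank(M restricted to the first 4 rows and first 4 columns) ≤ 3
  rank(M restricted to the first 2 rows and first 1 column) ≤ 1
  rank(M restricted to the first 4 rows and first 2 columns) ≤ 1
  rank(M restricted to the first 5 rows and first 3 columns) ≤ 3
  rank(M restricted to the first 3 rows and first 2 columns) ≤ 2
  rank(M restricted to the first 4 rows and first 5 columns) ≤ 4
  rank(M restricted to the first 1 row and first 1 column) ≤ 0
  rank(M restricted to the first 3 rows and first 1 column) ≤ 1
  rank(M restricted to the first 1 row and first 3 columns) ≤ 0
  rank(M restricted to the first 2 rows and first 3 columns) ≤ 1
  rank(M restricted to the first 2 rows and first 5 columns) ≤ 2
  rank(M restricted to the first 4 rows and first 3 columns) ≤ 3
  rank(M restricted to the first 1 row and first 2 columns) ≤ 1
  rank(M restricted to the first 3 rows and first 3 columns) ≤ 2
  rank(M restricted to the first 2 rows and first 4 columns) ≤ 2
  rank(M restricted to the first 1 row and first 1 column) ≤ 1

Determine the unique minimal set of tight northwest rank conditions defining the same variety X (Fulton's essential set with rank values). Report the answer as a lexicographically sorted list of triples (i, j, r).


Propagating the 19 rank bounds to every northwest block:

  i=1: 0  0  0  1  1
  i=2: 1  1  1  2  2
  i=3: 1  1  1  2  3
  i=4: 1  1  2  3  4
  i=5: 1  2  3  4  5

giving w = (4, 1, 5, 3, 2) via Δ²R.

3 SE-corners of the 6-cell Rothe diagram give Ess(w):

[(1, 3, 0), (3, 3, 1), (4, 2, 1)]


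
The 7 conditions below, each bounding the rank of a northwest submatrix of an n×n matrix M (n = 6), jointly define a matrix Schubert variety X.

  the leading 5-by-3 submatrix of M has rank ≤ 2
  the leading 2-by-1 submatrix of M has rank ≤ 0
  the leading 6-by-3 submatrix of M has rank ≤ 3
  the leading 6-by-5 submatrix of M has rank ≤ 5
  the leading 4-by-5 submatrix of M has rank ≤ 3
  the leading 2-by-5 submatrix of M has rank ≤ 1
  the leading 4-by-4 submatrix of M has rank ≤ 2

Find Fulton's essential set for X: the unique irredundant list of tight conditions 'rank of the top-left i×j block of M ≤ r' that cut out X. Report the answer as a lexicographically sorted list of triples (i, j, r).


Computing R[i][j] = min implied NW-rank bound (n=6, 7 conditions):

  0  1  1  1  1  1
  0  1  1  1  1  2
  1  2  2  2  2  3
  1  2  2  2  3  4
  1  2  2  3  4  5
  1  2  3  4  5  6

so w = (2, 6, 1, 5, 4, 3).

|D(w)|=8, |Ess(w)|=4:

[(2, 1, 0), (2, 5, 1), (4, 4, 2), (5, 3, 2)]


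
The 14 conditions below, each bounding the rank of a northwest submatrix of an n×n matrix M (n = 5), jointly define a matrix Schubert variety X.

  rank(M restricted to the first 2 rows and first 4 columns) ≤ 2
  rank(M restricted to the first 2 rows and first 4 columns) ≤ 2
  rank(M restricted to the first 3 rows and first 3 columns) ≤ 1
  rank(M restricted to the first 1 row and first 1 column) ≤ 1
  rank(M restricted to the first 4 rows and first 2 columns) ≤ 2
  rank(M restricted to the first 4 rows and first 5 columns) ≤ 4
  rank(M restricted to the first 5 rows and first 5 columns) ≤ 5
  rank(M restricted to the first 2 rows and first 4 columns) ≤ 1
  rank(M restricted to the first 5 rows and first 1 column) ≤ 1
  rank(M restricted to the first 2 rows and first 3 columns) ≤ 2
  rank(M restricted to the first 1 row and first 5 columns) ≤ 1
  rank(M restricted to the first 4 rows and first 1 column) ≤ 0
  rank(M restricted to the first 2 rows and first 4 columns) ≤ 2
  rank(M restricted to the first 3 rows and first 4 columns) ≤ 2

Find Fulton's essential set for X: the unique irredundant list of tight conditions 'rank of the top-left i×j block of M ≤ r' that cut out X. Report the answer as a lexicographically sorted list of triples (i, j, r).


Propagating the 14 rank bounds to every northwest block:

  i=1: 0  1  1  1  1
  i=2: 0  1  1  1  2
  i=3: 0  1  1  2  3
  i=4: 0  1  2  3  4
  i=5: 1  2  3  4  5

second differences of R give the permutation w = (2, 5, 4, 3, 1).

ℓ(w)=7; the 3 essential cells (i,j,r):

[(2, 4, 1), (3, 3, 1), (4, 1, 0)]


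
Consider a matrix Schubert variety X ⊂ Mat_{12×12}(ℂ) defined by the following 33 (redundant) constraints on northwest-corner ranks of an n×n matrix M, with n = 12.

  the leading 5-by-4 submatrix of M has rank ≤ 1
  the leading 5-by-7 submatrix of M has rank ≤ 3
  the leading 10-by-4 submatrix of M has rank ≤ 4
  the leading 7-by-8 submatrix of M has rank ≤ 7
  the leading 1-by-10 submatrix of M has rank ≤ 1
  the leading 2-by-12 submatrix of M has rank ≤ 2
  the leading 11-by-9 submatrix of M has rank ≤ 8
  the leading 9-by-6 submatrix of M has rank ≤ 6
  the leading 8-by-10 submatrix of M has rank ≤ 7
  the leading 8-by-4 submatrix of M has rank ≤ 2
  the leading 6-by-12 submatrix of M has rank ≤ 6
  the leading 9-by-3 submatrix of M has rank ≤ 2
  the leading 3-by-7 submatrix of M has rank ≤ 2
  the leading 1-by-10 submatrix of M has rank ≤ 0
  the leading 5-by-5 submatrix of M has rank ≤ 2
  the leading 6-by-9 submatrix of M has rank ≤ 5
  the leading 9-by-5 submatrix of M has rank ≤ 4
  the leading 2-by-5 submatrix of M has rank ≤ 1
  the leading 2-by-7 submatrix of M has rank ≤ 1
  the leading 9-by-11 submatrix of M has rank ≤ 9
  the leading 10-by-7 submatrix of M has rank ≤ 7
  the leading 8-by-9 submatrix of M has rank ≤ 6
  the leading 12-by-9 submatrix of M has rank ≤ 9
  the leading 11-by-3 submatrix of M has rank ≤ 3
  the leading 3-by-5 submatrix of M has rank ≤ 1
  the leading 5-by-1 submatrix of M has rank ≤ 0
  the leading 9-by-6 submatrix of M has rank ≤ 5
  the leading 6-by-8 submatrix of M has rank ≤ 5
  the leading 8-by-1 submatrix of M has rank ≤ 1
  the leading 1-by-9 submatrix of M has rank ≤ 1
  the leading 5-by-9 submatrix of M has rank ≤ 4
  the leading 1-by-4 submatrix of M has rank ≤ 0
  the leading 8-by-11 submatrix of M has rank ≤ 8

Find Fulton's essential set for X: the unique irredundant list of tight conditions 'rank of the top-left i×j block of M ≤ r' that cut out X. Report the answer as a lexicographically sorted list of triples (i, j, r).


The tightest implied rank at each (i,j), from the 33 conditions:

  i=1: 0, 0, 0, 0, 0, 0, 0, 0, 0, 0, 1, 1
  i=2: 0, 1, 1, 1, 1, 1, 1, 1, 1, 1, 2, 2
  i=3: 0, 1, 1, 1, 1, 2, 2, 2, 2, 2, 3, 3
  i=4: 0, 1, 1, 1, 2, 3, 3, 3, 3, 3, 4, 4
  i=5: 0, 1, 1, 1, 2, 3, 3, 4, 4, 4, 5, 5
  i=6: 1, 2, 2, 2, 3, 4, 4, 5, 5, 5, 6, 6
  i=7: 1, 2, 2, 2, 3, 4, 5, 6, 6, 6, 7, 7
  i=8: 1, 2, 2, 2, 3, 4, 5, 6, 6, 7, 8, 8
  i=9: 1, 2, 2, 3, 4, 5, 6, 7, 7, 8, 9, 9
  i=10: 1, 2, 3, 4, 5, 6, 7, 8, 8, 9, 10, 10
  i=11: 1, 2, 3, 4, 5, 6, 7, 8, 8, 9, 10, 11
  i=12: 1, 2, 3, 4, 5, 6, 7, 8, 9, 10, 11, 12

hence w(1..12) = (11, 2, 6, 5, 8, 1, 7, 10, 4, 3, 12, 9).

Fulton essential set (9 of the 29 Rothe cells):

[(1, 10, 0), (3, 5, 1), (5, 1, 0), (5, 4, 1), (5, 7, 3), (8, 4, 2), (8, 9, 6), (9, 3, 2), (11, 9, 8)]
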